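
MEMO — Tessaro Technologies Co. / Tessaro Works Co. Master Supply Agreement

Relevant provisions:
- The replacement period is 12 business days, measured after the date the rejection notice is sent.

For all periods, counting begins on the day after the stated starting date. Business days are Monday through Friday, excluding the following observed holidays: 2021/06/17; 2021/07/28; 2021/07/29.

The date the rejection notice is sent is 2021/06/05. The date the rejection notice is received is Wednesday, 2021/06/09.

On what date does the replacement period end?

The last day of the replacement period: counting 12 business days from Saturday, 2021/06/05 (Jun 7, Jun 8, Jun 9, Jun 10, …, Jun 21, Jun 22, Jun 23, skipping weekends and the listed holiday on Jun 17) reaches Wednesday, 2021/06/23.

2021/06/23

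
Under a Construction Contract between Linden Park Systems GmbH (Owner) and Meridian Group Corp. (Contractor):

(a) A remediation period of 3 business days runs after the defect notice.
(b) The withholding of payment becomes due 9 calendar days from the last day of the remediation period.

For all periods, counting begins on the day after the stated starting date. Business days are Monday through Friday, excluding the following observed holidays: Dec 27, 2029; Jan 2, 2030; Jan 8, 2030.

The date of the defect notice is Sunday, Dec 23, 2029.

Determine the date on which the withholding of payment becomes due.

The last day of the remediation period: counting 3 business days from Sunday, Dec 23, 2029 (Dec 24, Dec 25, Dec 26, skipping weekends) reaches Wednesday, Dec 26, 2029.
The date on which the withholding of payment becomes due: Dec 26, 2029 + 9 days = Jan 4, 2030.

Jan 4, 2030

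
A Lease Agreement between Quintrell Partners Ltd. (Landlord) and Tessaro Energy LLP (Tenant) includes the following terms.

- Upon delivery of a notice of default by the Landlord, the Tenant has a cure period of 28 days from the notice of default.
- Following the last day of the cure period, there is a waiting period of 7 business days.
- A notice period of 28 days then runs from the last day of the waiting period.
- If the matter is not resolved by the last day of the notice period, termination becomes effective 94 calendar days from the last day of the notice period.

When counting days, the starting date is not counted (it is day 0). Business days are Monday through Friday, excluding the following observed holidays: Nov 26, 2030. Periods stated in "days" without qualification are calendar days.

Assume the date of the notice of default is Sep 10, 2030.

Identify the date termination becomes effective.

The last day of the cure period: 28 calendar days after Sep 10, 2030 is Oct 8, 2030.
The last day of the waiting period: counting 7 business days from Tuesday, Oct 8, 2030 (Oct 9, Oct 10, Oct 11, Oct 14, Oct 15, Oct 16, Oct 17, skipping weekends) reaches Thursday, Oct 17, 2030.
Adding 28 calendar days to Oct 17, 2030 gives Nov 14, 2030, which is the last day of the notice period.
The date termination becomes effective: 94 calendar days after Nov 14, 2030 is Feb 16, 2031.

Feb 16, 2031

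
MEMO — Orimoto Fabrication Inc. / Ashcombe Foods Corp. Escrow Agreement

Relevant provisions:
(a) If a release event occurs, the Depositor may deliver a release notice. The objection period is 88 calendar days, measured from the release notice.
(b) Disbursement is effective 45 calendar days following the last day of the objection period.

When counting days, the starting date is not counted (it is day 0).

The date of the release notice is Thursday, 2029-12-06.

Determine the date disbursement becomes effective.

2030-04-18

Adding 88 calendar days to 2029-12-06 gives 2030-03-04, which is the last day of the objection period.
The date disbursement becomes effective: 2030-03-04 + 45 days = 2030-04-18.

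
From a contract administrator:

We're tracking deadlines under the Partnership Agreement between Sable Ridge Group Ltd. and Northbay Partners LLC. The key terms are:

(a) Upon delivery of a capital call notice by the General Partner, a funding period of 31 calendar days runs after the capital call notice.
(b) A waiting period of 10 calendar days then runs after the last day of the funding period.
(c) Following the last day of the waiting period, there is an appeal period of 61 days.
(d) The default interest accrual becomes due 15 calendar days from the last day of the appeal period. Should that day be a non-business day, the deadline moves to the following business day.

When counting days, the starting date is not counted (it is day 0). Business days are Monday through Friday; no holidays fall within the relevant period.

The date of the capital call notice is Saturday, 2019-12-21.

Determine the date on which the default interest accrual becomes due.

2020-04-16

Adding 31 calendar days to 2019-12-21 gives 2020-01-21, which is the last day of the funding period.
The last day of the waiting period: 2020-01-21 + 10 days = 2020-01-31.
The last day of the appeal period: 2020-01-31 + 61 days = 2020-04-01.
The date on which the default interest accrual becomes due: 2020-04-01 + 15 days = 2020-04-16. 2020-04-16 is a Thursday, so no roll-forward applies.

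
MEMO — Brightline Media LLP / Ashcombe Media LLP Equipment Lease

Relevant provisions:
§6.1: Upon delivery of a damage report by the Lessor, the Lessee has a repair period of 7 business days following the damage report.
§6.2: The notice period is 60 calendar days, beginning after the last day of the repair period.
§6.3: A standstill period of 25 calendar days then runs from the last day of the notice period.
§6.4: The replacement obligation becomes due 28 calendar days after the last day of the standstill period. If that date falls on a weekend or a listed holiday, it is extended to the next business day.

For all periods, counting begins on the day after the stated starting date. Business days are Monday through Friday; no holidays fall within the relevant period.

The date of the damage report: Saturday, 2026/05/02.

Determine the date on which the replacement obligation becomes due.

From Saturday, 2026/05/02, 7 business days (May 4, May 5, May 6, May 7, May 8, May 11, May 12, skipping weekends) brings us to Tuesday, 2026/05/12, which is the last day of the repair period.
The last day of the notice period: 60 calendar days after 2026/05/12 is 2026/07/11.
Adding 25 calendar days to 2026/07/11 gives 2026/08/05, which is the last day of the standstill period.
Adding 28 calendar days to 2026/08/05 gives 2026/09/02, which is the date on which the replacement obligation becomes due. 2026/09/02 is a Wednesday, so no roll-forward applies.

2026/09/02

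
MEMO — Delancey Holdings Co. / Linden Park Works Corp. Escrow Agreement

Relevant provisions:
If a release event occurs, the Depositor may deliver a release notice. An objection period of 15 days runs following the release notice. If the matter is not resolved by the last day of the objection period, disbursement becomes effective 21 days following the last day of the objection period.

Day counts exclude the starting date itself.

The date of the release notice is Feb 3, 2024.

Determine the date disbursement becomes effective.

Mar 10, 2024

The last day of the objection period: 15 calendar days after Feb 3, 2024 is Feb 18, 2024.
Adding 21 calendar days to Feb 18, 2024 gives Mar 10, 2024, which is the date disbursement becomes effective.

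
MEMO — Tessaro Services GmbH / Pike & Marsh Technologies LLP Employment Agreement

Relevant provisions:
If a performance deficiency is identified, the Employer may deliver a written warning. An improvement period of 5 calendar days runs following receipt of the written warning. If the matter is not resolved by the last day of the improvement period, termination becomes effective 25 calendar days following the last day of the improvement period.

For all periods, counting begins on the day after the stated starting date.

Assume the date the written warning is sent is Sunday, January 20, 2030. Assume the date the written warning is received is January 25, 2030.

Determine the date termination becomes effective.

February 24, 2030

The last day of the improvement period: January 25, 2030 + 5 days = January 30, 2030.
Adding 25 calendar days to January 30, 2030 gives February 24, 2030, which is the date termination becomes effective.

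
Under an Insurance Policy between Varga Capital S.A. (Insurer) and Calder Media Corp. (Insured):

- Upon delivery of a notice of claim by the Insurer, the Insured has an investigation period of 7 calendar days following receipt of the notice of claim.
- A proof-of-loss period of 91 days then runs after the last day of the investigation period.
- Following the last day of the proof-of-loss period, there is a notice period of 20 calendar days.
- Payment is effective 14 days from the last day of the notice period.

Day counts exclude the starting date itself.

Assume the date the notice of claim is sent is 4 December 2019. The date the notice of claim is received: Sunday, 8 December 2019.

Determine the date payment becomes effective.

18 April 2020

The last day of the investigation period: 8 December 2019 + 7 days = 15 December 2019.
Adding 91 calendar days to 15 December 2019 gives 15 March 2020, which is the last day of the proof-of-loss period.
The last day of the notice period: 15 March 2020 + 20 days = 4 April 2020.
The date payment becomes effective: 14 calendar days after 4 April 2020 is 18 April 2020.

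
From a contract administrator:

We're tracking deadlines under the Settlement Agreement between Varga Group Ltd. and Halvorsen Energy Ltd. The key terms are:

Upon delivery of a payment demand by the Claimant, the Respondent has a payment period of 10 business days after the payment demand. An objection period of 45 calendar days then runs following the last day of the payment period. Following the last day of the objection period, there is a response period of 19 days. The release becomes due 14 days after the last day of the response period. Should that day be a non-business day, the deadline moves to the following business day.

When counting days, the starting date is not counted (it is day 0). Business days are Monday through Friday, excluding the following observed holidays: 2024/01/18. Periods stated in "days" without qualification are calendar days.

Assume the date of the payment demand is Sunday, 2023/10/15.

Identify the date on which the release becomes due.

From Sunday, 2023/10/15, 10 business days (Oct 16, Oct 17, Oct 18, Oct 19, Oct 20, Oct 23, Oct 24, Oct 25, Oct 26, Oct 27, skipping weekends) brings us to Friday, 2023/10/27, which is the last day of the payment period.
The last day of the objection period: 45 calendar days after 2023/10/27 is 2023/12/11.
The last day of the response period: 2023/12/11 + 19 days = 2023/12/30.
Adding 14 calendar days to 2023/12/30 gives 2024/01/13, which is the date on which the release becomes due. That falls on a Saturday, so it rolls to the next business day, Monday, 2024/01/15.

2024/01/15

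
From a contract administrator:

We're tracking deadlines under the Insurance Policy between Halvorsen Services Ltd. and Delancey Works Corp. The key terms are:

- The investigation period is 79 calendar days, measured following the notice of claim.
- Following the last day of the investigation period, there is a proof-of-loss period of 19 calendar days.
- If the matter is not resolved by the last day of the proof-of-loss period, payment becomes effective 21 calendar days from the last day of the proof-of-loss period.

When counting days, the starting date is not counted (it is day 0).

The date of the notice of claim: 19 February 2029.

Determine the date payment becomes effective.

18 June 2029

The last day of the investigation period: 19 February 2029 + 79 days = 9 May 2029.
Adding 19 calendar days to 9 May 2029 gives 28 May 2029, which is the last day of the proof-of-loss period.
The date payment becomes effective: 28 May 2029 + 21 days = 18 June 2029.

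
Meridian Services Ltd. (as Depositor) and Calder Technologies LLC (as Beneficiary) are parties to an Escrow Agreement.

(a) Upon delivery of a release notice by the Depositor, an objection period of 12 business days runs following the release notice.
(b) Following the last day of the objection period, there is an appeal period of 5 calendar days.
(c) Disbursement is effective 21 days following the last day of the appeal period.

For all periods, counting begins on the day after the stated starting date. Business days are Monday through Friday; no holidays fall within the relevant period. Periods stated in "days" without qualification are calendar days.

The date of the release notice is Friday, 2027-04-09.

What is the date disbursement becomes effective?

2027-05-23

From Friday, 2027-04-09, 12 business days (Apr 12, Apr 13, Apr 14, Apr 15, …, Apr 23, Apr 26, Apr 27, skipping weekends) brings us to Tuesday, 2027-04-27, which is the last day of the objection period.
The last day of the appeal period: 2027-04-27 + 5 days = 2027-05-02.
Adding 21 calendar days to 2027-05-02 gives 2027-05-23, which is the date disbursement becomes effective.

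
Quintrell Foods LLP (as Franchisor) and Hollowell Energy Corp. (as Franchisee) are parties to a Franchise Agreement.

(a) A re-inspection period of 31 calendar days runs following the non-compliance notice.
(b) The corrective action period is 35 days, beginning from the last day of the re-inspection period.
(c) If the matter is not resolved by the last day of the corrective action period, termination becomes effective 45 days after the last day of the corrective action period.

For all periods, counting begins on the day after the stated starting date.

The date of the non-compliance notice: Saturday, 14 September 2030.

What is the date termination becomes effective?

3 January 2031

The last day of the re-inspection period: 14 September 2030 + 31 days = 15 October 2030.
Adding 35 calendar days to 15 October 2030 gives 19 November 2030, which is the last day of the corrective action period.
Adding 45 calendar days to 19 November 2030 gives 3 January 2031, which is the date termination becomes effective.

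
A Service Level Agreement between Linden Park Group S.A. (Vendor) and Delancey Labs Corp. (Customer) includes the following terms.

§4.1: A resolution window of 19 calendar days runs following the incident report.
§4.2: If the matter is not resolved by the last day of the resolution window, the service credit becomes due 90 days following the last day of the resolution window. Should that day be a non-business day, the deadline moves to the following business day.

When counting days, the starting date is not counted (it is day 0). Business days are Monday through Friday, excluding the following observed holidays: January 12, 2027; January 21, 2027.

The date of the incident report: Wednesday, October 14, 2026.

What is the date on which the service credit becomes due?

February 1, 2027

Adding 19 calendar days to October 14, 2026 gives November 2, 2026, which is the last day of the resolution window.
The date on which the service credit becomes due: November 2, 2026 + 90 days = January 31, 2027. That falls on a Sunday, so it rolls to the next business day, Monday, February 1, 2027.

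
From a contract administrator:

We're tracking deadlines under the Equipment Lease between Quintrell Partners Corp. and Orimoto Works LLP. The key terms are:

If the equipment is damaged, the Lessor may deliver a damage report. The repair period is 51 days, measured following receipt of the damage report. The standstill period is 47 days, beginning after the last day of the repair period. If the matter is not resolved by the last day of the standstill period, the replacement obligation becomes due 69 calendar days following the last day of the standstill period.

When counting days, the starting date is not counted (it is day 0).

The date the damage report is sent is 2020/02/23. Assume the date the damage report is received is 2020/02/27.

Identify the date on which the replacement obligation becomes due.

The last day of the repair period: 51 calendar days after 2020/02/27 is 2020/04/18.
The last day of the standstill period: 47 calendar days after 2020/04/18 is 2020/06/04.
The date on which the replacement obligation becomes due: 2020/06/04 + 69 days = 2020/08/12.

2020/08/12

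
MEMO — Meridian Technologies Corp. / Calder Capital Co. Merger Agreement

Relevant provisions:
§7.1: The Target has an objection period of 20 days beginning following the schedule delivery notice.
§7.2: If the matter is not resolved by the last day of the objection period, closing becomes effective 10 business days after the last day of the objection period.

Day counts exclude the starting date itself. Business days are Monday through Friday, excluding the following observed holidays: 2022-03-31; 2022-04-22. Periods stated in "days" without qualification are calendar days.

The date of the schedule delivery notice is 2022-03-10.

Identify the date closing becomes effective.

2022-04-14

The last day of the objection period: 20 calendar days after 2022-03-10 is 2022-03-30.
The date closing becomes effective: 10 business days after Wednesday, 2022-03-30, skipping weekends and the listed holiday on Mar 31 — Apr 1, Apr 4, Apr 5, Apr 6, Apr 7, Apr 8, Apr 11, Apr 12, Apr 13, Apr 14 — lands on Thursday, 2022-04-14.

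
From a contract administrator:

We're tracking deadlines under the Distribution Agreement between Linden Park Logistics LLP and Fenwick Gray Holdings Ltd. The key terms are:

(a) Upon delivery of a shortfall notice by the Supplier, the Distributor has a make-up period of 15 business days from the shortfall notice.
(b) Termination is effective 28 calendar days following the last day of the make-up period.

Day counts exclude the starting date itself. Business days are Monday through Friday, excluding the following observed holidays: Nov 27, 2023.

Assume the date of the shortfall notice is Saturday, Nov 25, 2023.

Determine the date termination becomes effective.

Jan 15, 2024

From Saturday, Nov 25, 2023, 15 business days (Nov 28, Nov 29, Nov 30, Dec 1, …, Dec 14, Dec 15, Dec 18, skipping weekends and the listed holiday on Nov 27) brings us to Monday, Dec 18, 2023, which is the last day of the make-up period.
The date termination becomes effective: Dec 18, 2023 + 28 days = Jan 15, 2024.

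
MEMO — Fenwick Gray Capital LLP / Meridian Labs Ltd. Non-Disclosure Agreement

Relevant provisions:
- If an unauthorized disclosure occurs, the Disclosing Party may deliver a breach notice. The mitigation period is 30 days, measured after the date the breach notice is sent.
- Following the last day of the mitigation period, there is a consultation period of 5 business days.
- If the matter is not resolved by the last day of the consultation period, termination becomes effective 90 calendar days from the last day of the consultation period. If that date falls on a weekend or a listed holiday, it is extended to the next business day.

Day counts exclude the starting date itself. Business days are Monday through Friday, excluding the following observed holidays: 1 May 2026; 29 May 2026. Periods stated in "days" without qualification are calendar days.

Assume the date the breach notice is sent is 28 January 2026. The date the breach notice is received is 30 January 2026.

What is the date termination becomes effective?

4 June 2026

The last day of the mitigation period: 30 calendar days after 28 January 2026 is 27 February 2026.
From Friday, 27 February 2026, 5 business days (Mar 2, Mar 3, Mar 4, Mar 5, Mar 6, skipping weekends) brings us to Friday, 6 March 2026, which is the last day of the consultation period.
Adding 90 calendar days to 6 March 2026 gives 4 June 2026, which is the date termination becomes effective. 4 June 2026 is a Thursday and is not a listed holiday, so no roll-forward applies.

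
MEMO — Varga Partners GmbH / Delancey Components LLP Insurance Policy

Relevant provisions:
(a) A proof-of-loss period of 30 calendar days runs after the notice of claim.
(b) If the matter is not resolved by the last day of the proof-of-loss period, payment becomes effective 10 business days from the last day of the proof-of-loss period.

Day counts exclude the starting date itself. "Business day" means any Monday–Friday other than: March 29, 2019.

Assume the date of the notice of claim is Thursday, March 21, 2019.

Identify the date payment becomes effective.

May 3, 2019

The last day of the proof-of-loss period: 30 calendar days after March 21, 2019 is April 20, 2019.
The date payment becomes effective: counting 10 business days from Saturday, April 20, 2019 (Apr 22, Apr 23, Apr 24, Apr 25, Apr 26, Apr 29, Apr 30, May 1, May 2, May 3, skipping weekends) reaches Friday, May 3, 2019.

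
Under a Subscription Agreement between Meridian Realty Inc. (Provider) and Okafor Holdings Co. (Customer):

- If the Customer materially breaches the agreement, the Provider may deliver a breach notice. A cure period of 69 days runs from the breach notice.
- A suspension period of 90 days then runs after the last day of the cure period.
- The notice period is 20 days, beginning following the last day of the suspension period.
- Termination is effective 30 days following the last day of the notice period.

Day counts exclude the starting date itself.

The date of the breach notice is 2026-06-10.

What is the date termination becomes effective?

The last day of the cure period: 2026-06-10 + 69 days = 2026-08-18.
The last day of the suspension period: 90 calendar days after 2026-08-18 is 2026-11-16.
The last day of the notice period: 20 calendar days after 2026-11-16 is 2026-12-06.
The date termination becomes effective: 2026-12-06 + 30 days = 2027-01-05.

2027-01-05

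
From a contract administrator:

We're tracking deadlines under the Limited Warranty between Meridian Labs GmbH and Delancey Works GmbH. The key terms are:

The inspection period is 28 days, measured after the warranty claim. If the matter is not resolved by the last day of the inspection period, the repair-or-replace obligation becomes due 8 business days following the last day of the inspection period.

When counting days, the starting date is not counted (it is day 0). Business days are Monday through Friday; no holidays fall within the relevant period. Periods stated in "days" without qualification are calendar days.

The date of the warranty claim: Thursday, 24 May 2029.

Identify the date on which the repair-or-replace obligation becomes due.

Adding 28 calendar days to 24 May 2029 gives 21 June 2029, which is the last day of the inspection period.
From Thursday, 21 June 2029, 8 business days (Jun 22, Jun 25, Jun 26, Jun 27, Jun 28, Jun 29, Jul 2, Jul 3, skipping weekends) brings us to Tuesday, 3 July 2029, which is the date on which the repair-or-replace obligation becomes due.

3 July 2029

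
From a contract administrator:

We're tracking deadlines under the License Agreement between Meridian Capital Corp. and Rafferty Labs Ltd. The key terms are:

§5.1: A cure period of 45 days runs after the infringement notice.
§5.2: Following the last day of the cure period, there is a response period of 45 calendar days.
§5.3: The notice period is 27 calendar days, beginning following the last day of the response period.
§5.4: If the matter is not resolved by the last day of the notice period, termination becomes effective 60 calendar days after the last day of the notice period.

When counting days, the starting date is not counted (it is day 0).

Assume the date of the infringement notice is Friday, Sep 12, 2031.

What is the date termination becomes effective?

Mar 7, 2032

The last day of the cure period: Sep 12, 2031 + 45 days = Oct 27, 2031.
Adding 45 calendar days to Oct 27, 2031 gives Dec 11, 2031, which is the last day of the response period.
Adding 27 calendar days to Dec 11, 2031 gives Jan 7, 2032, which is the last day of the notice period.
The date termination becomes effective: 60 calendar days after Jan 7, 2032 is Mar 7, 2032.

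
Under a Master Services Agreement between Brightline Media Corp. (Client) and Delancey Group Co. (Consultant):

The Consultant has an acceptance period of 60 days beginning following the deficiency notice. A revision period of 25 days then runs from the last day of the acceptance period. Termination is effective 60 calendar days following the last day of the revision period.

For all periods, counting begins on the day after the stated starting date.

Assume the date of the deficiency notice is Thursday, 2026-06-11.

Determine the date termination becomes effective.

The last day of the acceptance period: 60 calendar days after 2026-06-11 is 2026-08-10.
The last day of the revision period: 25 calendar days after 2026-08-10 is 2026-09-04.
The date termination becomes effective: 60 calendar days after 2026-09-04 is 2026-11-03.

2026-11-03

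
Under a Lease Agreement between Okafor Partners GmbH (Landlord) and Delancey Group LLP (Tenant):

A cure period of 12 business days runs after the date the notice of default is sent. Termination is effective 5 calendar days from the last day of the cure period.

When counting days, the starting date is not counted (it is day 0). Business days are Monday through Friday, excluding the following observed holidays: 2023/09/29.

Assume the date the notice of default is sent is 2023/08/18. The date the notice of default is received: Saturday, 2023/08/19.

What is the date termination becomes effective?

2023/09/10

From Friday, 2023/08/18, 12 business days (Aug 21, Aug 22, Aug 23, Aug 24, …, Sep 1, Sep 4, Sep 5, skipping weekends) brings us to Tuesday, 2023/09/05, which is the last day of the cure period.
The date termination becomes effective: 5 calendar days after 2023/09/05 is 2023/09/10.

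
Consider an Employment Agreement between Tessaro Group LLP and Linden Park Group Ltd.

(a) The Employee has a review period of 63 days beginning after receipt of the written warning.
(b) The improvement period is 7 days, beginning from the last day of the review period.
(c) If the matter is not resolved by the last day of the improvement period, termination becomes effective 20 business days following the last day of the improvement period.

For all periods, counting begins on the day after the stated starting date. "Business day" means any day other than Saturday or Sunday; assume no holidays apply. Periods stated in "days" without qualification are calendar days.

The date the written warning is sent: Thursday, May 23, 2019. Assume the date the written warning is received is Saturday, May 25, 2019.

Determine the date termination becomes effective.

The last day of the review period: 63 calendar days after May 25, 2019 is July 27, 2019.
The last day of the improvement period: July 27, 2019 + 7 days = August 3, 2019.
The date termination becomes effective: counting 20 business days from Saturday, August 3, 2019 (Aug 5, Aug 6, Aug 7, Aug 8, …, Aug 28, Aug 29, Aug 30, skipping weekends) reaches Friday, August 30, 2019.

August 30, 2019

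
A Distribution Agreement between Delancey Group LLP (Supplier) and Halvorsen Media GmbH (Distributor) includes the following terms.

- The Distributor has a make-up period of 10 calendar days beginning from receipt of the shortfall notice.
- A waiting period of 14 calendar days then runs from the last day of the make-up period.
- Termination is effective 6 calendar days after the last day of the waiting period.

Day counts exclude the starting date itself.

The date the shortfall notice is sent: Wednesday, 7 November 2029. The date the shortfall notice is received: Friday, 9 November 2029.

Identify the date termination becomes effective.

9 December 2029

The last day of the make-up period: 10 calendar days after 9 November 2029 is 19 November 2029.
The last day of the waiting period: 14 calendar days after 19 November 2029 is 3 December 2029.
The date termination becomes effective: 6 calendar days after 3 December 2029 is 9 December 2029.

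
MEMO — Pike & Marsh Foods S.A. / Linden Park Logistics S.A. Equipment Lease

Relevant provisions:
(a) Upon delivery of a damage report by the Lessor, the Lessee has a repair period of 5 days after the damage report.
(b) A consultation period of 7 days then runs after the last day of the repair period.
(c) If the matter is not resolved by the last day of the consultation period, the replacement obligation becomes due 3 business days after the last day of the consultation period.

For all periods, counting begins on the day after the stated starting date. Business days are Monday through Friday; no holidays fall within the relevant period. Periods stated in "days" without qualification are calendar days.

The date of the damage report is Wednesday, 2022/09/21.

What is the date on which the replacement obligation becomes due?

2022/10/06

Adding 5 calendar days to 2022/09/21 gives 2022/09/26, which is the last day of the repair period.
The last day of the consultation period: 7 calendar days after 2022/09/26 is 2022/10/03.
From Monday, 2022/10/03, 3 business days (Oct 4, Oct 5, Oct 6, skipping weekends) brings us to Thursday, 2022/10/06, which is the date on which the replacement obligation becomes due.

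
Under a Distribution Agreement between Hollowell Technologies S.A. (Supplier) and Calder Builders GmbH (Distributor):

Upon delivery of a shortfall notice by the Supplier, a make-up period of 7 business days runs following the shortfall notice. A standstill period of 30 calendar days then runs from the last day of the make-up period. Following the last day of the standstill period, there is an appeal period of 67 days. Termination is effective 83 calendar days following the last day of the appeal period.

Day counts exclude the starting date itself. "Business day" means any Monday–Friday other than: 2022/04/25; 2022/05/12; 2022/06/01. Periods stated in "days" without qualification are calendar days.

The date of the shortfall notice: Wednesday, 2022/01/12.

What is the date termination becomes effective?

2022/07/20

The last day of the make-up period: 7 business days after Wednesday, 2022/01/12, skipping weekends — Jan 13, Jan 14, Jan 17, Jan 18, Jan 19, Jan 20, Jan 21 — lands on Friday, 2022/01/21.
The last day of the standstill period: 30 calendar days after 2022/01/21 is 2022/02/20.
The last day of the appeal period: 67 calendar days after 2022/02/20 is 2022/04/28.
Adding 83 calendar days to 2022/04/28 gives 2022/07/20, which is the date termination becomes effective.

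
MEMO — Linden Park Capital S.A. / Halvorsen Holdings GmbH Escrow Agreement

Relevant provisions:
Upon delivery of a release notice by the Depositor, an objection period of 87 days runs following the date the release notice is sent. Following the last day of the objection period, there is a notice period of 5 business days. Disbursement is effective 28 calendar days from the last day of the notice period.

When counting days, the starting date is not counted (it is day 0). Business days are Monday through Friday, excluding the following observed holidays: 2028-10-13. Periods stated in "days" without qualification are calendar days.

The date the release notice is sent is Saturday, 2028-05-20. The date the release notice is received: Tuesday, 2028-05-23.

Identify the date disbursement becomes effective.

The last day of the objection period: 2028-05-20 + 87 days = 2028-08-15.
From Tuesday, 2028-08-15, 5 business days (Aug 16, Aug 17, Aug 18, Aug 21, Aug 22, skipping weekends) brings us to Tuesday, 2028-08-22, which is the last day of the notice period.
The date disbursement becomes effective: 28 calendar days after 2028-08-22 is 2028-09-19.

2028-09-19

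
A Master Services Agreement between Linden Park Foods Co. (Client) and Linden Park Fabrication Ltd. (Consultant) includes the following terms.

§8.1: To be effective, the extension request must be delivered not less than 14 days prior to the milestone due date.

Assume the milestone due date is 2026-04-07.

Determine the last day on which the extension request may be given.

2026-03-24

2026-04-07 minus 14 days is 2026-03-24.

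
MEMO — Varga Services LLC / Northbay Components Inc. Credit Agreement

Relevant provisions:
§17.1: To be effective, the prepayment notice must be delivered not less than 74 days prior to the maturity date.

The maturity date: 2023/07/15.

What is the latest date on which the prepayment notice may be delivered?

2023/05/02

Counting back 74 calendar days from 2023/07/15 gives 2023/05/02.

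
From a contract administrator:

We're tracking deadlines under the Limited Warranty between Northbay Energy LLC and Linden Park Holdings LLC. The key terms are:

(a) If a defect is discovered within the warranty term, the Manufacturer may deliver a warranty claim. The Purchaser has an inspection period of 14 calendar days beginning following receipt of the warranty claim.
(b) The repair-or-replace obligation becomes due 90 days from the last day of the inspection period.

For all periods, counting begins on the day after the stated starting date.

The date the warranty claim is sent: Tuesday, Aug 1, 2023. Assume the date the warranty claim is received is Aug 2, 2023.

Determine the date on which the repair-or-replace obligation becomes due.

Adding 14 calendar days to Aug 2, 2023 gives Aug 16, 2023, which is the last day of the inspection period.
The date on which the repair-or-replace obligation becomes due: 90 calendar days after Aug 16, 2023 is Nov 14, 2023.

Nov 14, 2023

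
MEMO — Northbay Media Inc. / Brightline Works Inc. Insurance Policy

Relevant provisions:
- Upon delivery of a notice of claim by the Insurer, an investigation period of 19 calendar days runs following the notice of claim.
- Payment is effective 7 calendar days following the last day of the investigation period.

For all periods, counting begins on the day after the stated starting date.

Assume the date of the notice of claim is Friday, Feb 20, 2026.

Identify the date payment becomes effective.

The last day of the investigation period: Feb 20, 2026 + 19 days = Mar 11, 2026.
The date payment becomes effective: 7 calendar days after Mar 11, 2026 is Mar 18, 2026.

Mar 18, 2026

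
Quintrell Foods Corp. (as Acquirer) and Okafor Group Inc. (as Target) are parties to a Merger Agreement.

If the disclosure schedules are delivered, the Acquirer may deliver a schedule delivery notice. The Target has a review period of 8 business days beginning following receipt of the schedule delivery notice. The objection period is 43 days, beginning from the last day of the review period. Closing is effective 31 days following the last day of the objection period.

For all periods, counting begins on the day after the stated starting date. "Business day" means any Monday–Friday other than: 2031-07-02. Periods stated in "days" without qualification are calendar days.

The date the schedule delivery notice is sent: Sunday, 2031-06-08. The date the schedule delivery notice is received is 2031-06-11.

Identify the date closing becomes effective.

The last day of the review period: counting 8 business days from Wednesday, 2031-06-11 (Jun 12, Jun 13, Jun 16, Jun 17, Jun 18, Jun 19, Jun 20, Jun 23, skipping weekends) reaches Monday, 2031-06-23.
Adding 43 calendar days to 2031-06-23 gives 2031-08-05, which is the last day of the objection period.
The date closing becomes effective: 31 calendar days after 2031-08-05 is 2031-09-05.

2031-09-05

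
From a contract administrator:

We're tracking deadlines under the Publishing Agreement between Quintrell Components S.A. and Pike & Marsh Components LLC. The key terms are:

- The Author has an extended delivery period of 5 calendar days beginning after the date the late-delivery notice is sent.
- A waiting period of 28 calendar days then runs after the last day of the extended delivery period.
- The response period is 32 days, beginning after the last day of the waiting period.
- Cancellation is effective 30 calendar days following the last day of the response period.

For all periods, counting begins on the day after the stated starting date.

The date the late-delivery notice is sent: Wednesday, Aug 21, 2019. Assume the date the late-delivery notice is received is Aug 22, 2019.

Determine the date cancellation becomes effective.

Nov 24, 2019

Adding 5 calendar days to Aug 21, 2019 gives Aug 26, 2019, which is the last day of the extended delivery period.
The last day of the waiting period: 28 calendar days after Aug 26, 2019 is Sep 23, 2019.
Adding 32 calendar days to Sep 23, 2019 gives Oct 25, 2019, which is the last day of the response period.
The date cancellation becomes effective: 30 calendar days after Oct 25, 2019 is Nov 24, 2019.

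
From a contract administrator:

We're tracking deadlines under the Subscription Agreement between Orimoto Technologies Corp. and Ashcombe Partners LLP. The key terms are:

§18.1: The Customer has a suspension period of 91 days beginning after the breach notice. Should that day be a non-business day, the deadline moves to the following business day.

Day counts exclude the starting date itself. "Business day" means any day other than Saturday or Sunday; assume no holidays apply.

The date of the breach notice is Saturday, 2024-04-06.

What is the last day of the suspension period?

2024-07-08

The last day of the suspension period: 91 calendar days after 2024-04-06 is 2024-07-06. That falls on a Saturday, so it rolls to the next business day, Monday, 2024-07-08.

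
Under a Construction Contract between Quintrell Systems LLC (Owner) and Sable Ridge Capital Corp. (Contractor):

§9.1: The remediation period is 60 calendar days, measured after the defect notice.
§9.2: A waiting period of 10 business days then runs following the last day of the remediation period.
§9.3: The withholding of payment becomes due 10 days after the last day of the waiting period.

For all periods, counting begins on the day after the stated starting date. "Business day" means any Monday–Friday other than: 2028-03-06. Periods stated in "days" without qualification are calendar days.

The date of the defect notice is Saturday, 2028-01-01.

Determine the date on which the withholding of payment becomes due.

The last day of the remediation period: 2028-01-01 + 60 days = 2028-03-01.
The last day of the waiting period: 10 business days after Wednesday, 2028-03-01, skipping weekends and the listed holiday on Mar 6 — Mar 2, Mar 3, Mar 7, Mar 8, Mar 9, Mar 10, Mar 13, Mar 14, Mar 15, Mar 16 — lands on Thursday, 2028-03-16.
Adding 10 calendar days to 2028-03-16 gives 2028-03-26, which is the date on which the withholding of payment becomes due.

2028-03-26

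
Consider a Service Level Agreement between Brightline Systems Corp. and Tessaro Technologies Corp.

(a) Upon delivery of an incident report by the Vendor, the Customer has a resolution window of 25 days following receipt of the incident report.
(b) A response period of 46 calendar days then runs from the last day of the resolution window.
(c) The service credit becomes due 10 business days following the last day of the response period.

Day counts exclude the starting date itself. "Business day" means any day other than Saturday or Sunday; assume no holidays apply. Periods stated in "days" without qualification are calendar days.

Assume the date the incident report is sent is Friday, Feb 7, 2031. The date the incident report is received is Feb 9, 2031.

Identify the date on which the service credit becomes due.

May 5, 2031

The last day of the resolution window: Feb 9, 2031 + 25 days = Mar 6, 2031.
The last day of the response period: 46 calendar days after Mar 6, 2031 is Apr 21, 2031.
From Monday, Apr 21, 2031, 10 business days (Apr 22, Apr 23, Apr 24, Apr 25, Apr 28, Apr 29, Apr 30, May 1, May 2, May 5, skipping weekends) brings us to Monday, May 5, 2031, which is the date on which the service credit becomes due.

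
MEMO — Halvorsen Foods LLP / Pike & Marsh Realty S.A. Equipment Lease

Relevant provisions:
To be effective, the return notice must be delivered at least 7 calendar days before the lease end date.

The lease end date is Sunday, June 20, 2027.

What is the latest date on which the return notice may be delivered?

June 20, 2027 minus 7 days is June 13, 2027.

June 13, 2027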